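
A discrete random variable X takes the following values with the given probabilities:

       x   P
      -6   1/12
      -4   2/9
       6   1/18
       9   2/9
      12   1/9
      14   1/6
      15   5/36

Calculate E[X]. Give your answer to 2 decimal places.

E[X] = (1/12)·(-6) + (2/9)·(-4) + (1/18)·6 + (2/9)·9 + (1/9)·12 + (1/6)·14 + (5/36)·15
     = 241/36 ≈ 6.69

6.69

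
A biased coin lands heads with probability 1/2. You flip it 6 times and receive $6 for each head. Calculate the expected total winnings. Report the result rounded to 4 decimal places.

E[#heads] = 6·1/2 = 3 (linearity over flips).
E[winnings] = 6·3 = 18.
≈ 18.0000

$18.0000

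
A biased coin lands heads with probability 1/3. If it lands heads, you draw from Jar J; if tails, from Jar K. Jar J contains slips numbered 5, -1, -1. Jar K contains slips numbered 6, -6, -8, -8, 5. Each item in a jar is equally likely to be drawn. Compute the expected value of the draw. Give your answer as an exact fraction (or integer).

E[X | Jar J] = (5 − 1 − 1)/3 = 1
E[X | Jar K] = (6 − 6 − 8 − 8 + 5)/5 = -11/5
E[X] = (1/3)·1 + (2/3)·(-11/5) = -17/15

-17/15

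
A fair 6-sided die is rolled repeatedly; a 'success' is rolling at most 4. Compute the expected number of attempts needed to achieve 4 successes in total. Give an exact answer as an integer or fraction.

6

By linearity (sum of 4 independent geometric waits), E[trials] = 4/p = 4/(2/3) = 6.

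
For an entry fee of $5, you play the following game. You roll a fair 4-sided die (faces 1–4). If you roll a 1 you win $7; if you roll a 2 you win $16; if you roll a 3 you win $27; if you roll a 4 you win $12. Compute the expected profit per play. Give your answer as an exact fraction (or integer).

E[payout] = (1/4)·7 + (1/4)·12 + (1/4)·16 + (1/4)·27 = 31/2
Expected profit = 31/2 − 5 = 21/2

21/2 dollars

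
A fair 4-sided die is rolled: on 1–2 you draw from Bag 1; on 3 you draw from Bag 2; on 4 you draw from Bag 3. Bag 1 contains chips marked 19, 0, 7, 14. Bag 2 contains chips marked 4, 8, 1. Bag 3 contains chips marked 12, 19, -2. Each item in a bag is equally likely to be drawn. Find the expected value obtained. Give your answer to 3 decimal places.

8.500

E[X | Bag 1] = (19 + 0 + 7 + 14)/4 = 10
E[X | Bag 2] = (4 + 8 + 1)/3 = 13/3
E[X | Bag 3] = (12 + 19 − 2)/3 = 29/3
E[X] = (1/2)·10 + (1/4)·13/3 + (1/4)·29/3 = 17/2 ≈ 8.500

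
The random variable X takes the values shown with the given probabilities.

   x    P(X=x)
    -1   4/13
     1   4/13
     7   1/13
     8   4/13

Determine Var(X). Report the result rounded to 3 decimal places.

15.077

E[X] = (4/13)·(-1) + (4/13)·1 + (1/13)·7 + (4/13)·8 = 3
E[X²] = (4/13)·1 + (4/13)·1 + (1/13)·49 + (4/13)·64 = 313/13
Var(X) = 313/13 − (3)² = 196/13 ≈ 15.077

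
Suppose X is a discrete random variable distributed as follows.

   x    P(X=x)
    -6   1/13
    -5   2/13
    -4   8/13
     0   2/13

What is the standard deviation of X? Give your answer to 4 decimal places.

1.6818

E[X] = -48/13, E[X²] = 214/13
Var(X) = E[X²] − (E[X])² = 214/13 − 2304/169 = 478/169
SD(X) = √(478/169) ≈ 1.6818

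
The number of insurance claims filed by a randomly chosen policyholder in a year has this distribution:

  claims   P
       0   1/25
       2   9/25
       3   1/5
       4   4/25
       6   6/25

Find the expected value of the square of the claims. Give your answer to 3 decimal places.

E[X²] = (1/25)·0 + (9/25)·4 + (1/5)·9 + (4/25)·16 + (6/25)·36
     = 361/25 ≈ 14.440

14.440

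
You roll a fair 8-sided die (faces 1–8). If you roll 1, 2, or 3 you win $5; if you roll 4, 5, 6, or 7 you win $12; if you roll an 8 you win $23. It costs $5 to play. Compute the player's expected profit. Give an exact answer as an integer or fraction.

E[payout] = (3/8)·5 + (1/2)·12 + (1/8)·23 = 43/4
Expected profit = 43/4 − 5 = 23/4

23/4 dollars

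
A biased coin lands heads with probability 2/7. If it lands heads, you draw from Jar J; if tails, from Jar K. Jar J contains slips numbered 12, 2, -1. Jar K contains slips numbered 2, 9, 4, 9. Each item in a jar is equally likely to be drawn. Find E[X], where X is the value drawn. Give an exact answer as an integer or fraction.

116/21

E[X | Jar J] = (12 + 2 − 1)/3 = 13/3
E[X | Jar K] = (2 + 9 + 4 + 9)/4 = 6
E[X] = (2/7)·13/3 + (5/7)·6 = 116/21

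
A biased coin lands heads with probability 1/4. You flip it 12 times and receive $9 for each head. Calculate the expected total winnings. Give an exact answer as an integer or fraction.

$27

E[#heads] = 12·1/4 = 3 (linearity over flips).
E[winnings] = 9·3 = 27.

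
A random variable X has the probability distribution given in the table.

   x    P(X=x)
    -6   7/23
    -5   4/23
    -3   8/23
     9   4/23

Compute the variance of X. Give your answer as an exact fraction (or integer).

14704/529

E[X] = (7/23)·(-6) + (4/23)·(-5) + (8/23)·(-3) + (4/23)·9 = -50/23
E[X²] = (7/23)·36 + (4/23)·25 + (8/23)·9 + (4/23)·81 = 748/23
Var(X) = 748/23 − (-50/23)² = 14704/529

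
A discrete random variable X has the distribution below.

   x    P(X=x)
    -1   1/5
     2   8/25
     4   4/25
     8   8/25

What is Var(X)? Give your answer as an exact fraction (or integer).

7044/625

E[X] = (1/5)·(-1) + (8/25)·2 + (4/25)·4 + (8/25)·8 = 91/25
E[X²] = (1/5)·1 + (8/25)·4 + (4/25)·16 + (8/25)·64 = 613/25
Var(X) = 613/25 − (91/25)² = 7044/625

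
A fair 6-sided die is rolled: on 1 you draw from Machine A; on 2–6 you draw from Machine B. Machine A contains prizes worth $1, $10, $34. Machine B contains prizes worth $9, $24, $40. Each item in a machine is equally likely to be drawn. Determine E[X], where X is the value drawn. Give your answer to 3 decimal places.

E[X | Machine A] = (1 + 10 + 34)/3 = 15
E[X | Machine B] = (9 + 24 + 40)/3 = 73/3
E[X] = (1/6)·15 + (5/6)·73/3 = 205/9 ≈ 22.778

$22.778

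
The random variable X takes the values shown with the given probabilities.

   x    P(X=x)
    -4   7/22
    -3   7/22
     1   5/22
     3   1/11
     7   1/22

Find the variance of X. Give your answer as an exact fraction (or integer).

4473/484

E[X] = (7/22)·(-4) + (7/22)·(-3) + (5/22)·1 + (1/11)·3 + (1/22)·7 = -31/22
E[X²] = (7/22)·16 + (7/22)·9 + (5/22)·1 + (1/11)·9 + (1/22)·49 = 247/22
Var(X) = 247/22 − (-31/22)² = 4473/484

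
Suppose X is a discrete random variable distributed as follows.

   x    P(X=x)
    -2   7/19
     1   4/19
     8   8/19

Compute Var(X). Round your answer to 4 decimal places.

20.5540

E[X] = (7/19)·(-2) + (4/19)·1 + (8/19)·8 = 54/19
E[X²] = (7/19)·4 + (4/19)·1 + (8/19)·64 = 544/19
Var(X) = 544/19 − (54/19)² = 7420/361 ≈ 20.5540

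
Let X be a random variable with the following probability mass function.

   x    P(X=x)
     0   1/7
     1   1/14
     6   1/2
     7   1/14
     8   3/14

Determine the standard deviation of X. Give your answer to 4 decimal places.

E[X] = 37/7, E[X²] = 247/7
Var(X) = E[X²] − (E[X])² = 247/7 − 1369/49 = 360/49
SD(X) = √(360/49) ≈ 2.7105

2.7105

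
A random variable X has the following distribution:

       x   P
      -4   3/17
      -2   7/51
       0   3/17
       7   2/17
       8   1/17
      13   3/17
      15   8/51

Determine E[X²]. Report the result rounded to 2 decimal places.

E[X²] = (3/17)·16 + (7/51)·4 + (3/17)·0 + (2/17)·49 + (1/17)·64 + (3/17)·169 + (8/51)·225
     = 3979/51 ≈ 78.02

78.02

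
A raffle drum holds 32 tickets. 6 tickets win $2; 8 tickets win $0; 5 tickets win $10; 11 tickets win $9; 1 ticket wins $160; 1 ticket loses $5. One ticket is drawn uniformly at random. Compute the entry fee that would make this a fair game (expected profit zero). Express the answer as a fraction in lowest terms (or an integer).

E[payout] = (6/32)·2 + (8/32)·0 + (5/32)·10 + (11/32)·9 + (1/32)·160 + (1/32)·(-5) = 79/8
Fair fee = E[payout] = 79/8

79/8 dollars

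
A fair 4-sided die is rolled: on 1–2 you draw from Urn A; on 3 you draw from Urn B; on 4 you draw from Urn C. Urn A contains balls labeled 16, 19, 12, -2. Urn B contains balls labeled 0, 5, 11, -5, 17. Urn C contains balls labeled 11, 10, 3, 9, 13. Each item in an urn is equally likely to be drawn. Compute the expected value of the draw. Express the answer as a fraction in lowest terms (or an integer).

E[X | Urn A] = (16 + 19 + 12 − 2)/4 = 45/4
E[X | Urn B] = (0 + 5 + 11 − 5 + 17)/5 = 28/5
E[X | Urn C] = (11 + 10 + 3 + 9 + 13)/5 = 46/5
E[X] = (1/2)·45/4 + (1/4)·28/5 + (1/4)·46/5 = 373/40

373/40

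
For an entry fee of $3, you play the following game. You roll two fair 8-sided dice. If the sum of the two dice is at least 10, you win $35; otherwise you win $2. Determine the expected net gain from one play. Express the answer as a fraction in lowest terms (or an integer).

215/16 dollars

E[payout] = (9/16)·2 + (7/16)·35 = 263/16
Expected profit = 263/16 − 3 = 215/16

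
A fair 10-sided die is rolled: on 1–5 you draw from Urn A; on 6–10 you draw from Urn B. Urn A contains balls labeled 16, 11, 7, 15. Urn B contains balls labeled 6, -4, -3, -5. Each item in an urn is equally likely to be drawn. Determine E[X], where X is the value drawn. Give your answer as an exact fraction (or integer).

43/8

E[X | Urn A] = (16 + 11 + 7 + 15)/4 = 49/4
E[X | Urn B] = (6 − 4 − 3 − 5)/4 = -3/2
E[X] = (1/2)·49/4 + (1/2)·(-3/2) = 43/8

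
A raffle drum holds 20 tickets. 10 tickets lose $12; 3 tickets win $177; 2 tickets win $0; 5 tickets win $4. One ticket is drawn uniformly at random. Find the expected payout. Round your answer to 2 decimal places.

E[payout] = (10/20)·(-12) + (3/20)·177 + (2/20)·0 + (5/20)·4 = 431/20
≈ $21.55

$21.55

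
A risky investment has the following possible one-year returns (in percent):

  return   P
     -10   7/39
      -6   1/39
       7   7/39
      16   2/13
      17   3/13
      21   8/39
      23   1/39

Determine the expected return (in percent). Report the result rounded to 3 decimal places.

E[X] = (7/39)·(-10) + (1/39)·(-6) + (7/39)·7 + (2/13)·16 + (3/13)·17 + (8/39)·21 + (1/39)·23
     = 413/39 ≈ 10.590

10.590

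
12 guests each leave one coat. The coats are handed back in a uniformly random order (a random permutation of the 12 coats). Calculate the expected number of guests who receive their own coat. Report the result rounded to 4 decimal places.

Let Xᵢ = 1 if person i gets their own coat. For each i, P(Xᵢ=1) = 1/12.
By linearity of expectation, E[X₁+…+X_12] = 12·(1/12) = 1.
≈ 1.0000

1.0000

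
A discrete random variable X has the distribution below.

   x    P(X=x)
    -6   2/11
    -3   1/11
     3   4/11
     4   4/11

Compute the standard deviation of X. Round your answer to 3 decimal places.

E[X] = 13/11, E[X²] = 181/11
Var(X) = E[X²] − (E[X])² = 181/11 − 169/121 = 1822/121
SD(X) = √(1822/121) ≈ 3.880

3.880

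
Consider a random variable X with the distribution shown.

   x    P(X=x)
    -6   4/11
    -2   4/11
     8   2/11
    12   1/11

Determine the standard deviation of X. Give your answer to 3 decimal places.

6.256

E[X] = -4/11, E[X²] = 432/11
Var(X) = E[X²] − (E[X])² = 432/11 − 16/121 = 4736/121
SD(X) = √(4736/121) ≈ 6.256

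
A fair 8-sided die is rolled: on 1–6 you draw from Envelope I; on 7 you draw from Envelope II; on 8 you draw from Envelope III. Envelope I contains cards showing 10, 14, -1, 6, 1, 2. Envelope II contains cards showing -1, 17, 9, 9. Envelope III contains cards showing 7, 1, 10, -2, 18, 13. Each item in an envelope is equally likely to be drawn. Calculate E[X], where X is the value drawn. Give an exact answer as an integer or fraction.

E[X | Envelope I] = (10 + 14 − 1 + 6 + 1 + 2)/6 = 16/3
E[X | Envelope II] = (-1 + 17 + 9 + 9)/4 = 17/2
E[X | Envelope III] = (7 + 1 + 10 − 2 + 18 + 13)/6 = 47/6
E[X] = (3/4)·16/3 + (1/8)·17/2 + (1/8)·47/6 = 145/24

145/24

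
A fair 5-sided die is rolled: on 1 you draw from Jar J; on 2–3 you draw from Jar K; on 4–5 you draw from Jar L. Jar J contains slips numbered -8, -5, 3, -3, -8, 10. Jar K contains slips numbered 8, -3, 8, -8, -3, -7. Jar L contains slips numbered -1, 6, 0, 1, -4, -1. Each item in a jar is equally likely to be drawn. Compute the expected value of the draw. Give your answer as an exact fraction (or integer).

E[X | Jar J] = (-8 − 5 + 3 − 3 − 8 + 10)/6 = -11/6
E[X | Jar K] = (8 − 3 + 8 − 8 − 3 − 7)/6 = -5/6
E[X | Jar L] = (-1 + 6 + 0 + 1 − 4 − 1)/6 = 1/6
E[X] = (1/5)·(-11/6) + (2/5)·(-5/6) + (2/5)·1/6 = -19/30

-19/30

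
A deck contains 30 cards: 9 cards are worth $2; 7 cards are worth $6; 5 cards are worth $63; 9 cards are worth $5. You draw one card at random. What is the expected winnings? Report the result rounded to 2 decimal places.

E[payout] = (9/30)·2 + (7/30)·6 + (5/30)·63 + (9/30)·5 = 14
≈ $14.00

$14.00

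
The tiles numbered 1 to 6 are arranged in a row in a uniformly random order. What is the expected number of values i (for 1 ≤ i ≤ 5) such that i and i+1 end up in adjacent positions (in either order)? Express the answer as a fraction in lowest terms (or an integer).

For each i ∈ {1,…,5}, let Xᵢ = 1 if i and i+1 are adjacent. P(Xᵢ=1) = 2·(6−1)!/6! = 2/6.
By linearity, E[ΣXᵢ] = (5)·(2/6) = 5/3.

5/3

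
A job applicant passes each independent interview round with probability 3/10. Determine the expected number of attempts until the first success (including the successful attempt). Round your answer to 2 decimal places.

3.33

For a geometric distribution, E[trials] = 1/p = 1/(3/10) = 10/3.
≈ 3.33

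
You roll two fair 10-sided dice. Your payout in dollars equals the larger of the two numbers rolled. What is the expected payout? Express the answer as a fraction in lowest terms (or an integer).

Distribution of the larger of the two numbers rolled: 1 w.p. 1/100, 2 w.p. 3/100, 3 w.p. 1/20, 4 w.p. 7/100, 5 w.p. 9/100, 6 w.p. 11/100, …
E[payout] = (1/100)·1 + (3/100)·2 + (1/20)·3 + (7/100)·4 + (9/100)·5 + (11/100)·6 + (13/100)·7 + (3/20)·8 + (17/100)·9 + (19/100)·10 = 143/20

143/20 dollars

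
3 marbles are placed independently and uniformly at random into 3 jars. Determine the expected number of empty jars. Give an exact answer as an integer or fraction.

8/9

Let Xⱼ=1 if jar j is empty. P(Xⱼ=1) = ((3-1)/3)^3 = 8/27.
By linearity, E[#empty] = 3·8/27 = 8/9.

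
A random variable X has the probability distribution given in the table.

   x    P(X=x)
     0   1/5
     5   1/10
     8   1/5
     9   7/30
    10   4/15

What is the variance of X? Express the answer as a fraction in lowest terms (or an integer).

E[X] = (1/5)·0 + (1/10)·5 + (1/5)·8 + (7/30)·9 + (4/15)·10 = 103/15
E[X²] = (1/5)·0 + (1/10)·25 + (1/5)·64 + (7/30)·81 + (4/15)·100 = 913/15
Var(X) = 913/15 − (103/15)² = 3086/225

3086/225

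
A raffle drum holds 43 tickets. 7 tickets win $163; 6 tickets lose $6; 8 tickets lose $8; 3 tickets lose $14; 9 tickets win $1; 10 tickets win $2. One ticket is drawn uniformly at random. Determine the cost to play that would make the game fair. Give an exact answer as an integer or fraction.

1028/43 dollars

E[payout] = (7/43)·163 + (6/43)·(-6) + (8/43)·(-8) + (3/43)·(-14) + (9/43)·1 + (10/43)·2 = 1028/43
Fair fee = E[payout] = 1028/43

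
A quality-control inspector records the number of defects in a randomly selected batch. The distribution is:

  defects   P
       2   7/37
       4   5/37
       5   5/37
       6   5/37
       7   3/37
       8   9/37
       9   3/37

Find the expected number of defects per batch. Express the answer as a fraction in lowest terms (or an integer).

209/37

E[X] = (7/37)·2 + (5/37)·4 + (5/37)·5 + (5/37)·6 + (3/37)·7 + (9/37)·8 + (3/37)·9
     = 209/37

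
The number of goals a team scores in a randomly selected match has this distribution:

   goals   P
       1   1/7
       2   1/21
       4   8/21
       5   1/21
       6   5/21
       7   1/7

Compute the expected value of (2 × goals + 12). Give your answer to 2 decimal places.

20.86

E[2x+12] = (1/7)·14 + (1/21)·16 + (8/21)·20 + (1/21)·22 + (5/21)·24 + (1/7)·26
     = 146/7 ≈ 20.86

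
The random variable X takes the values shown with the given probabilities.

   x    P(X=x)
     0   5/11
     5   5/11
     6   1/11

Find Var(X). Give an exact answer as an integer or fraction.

810/121

E[X] = (5/11)·0 + (5/11)·5 + (1/11)·6 = 31/11
E[X²] = (5/11)·0 + (5/11)·25 + (1/11)·36 = 161/11
Var(X) = 161/11 − (31/11)² = 810/121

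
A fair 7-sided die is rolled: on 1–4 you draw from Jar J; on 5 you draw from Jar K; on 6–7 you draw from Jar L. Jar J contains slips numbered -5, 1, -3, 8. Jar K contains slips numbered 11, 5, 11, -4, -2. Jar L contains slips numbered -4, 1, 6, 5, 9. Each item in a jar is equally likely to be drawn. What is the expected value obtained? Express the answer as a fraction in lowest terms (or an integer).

12/7

E[X | Jar J] = (-5 + 1 − 3 + 8)/4 = 1/4
E[X | Jar K] = (11 + 5 + 11 − 4 − 2)/5 = 21/5
E[X | Jar L] = (-4 + 1 + 6 + 5 + 9)/5 = 17/5
E[X] = (4/7)·1/4 + (1/7)·21/5 + (2/7)·17/5 = 12/7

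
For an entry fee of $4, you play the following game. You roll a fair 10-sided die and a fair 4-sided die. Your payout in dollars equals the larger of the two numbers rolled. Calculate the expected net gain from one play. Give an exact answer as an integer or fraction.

Distribution of the larger of the two numbers rolled: 1 w.p. 1/40, 2 w.p. 3/40, 3 w.p. 1/8, 4 w.p. 7/40, 5 w.p. 1/10, 6 w.p. 1/10, …
E[payout] = (1/40)·1 + (3/40)·2 + (1/8)·3 + (7/40)·4 + (1/10)·5 + (1/10)·6 + (1/10)·7 + (1/10)·8 + (1/10)·9 + (1/10)·10 = 23/4
Expected profit = 23/4 − 4 = 7/4

7/4 dollars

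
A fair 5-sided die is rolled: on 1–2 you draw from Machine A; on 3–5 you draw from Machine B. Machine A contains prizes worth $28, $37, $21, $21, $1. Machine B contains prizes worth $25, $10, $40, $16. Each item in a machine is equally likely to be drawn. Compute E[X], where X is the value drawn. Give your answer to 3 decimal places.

E[X | Machine A] = (28 + 37 + 21 + 21 + 1)/5 = 108/5
E[X | Machine B] = (25 + 10 + 40 + 16)/4 = 91/4
E[X] = (2/5)·108/5 + (3/5)·91/4 = 2229/100 ≈ 22.290

$22.290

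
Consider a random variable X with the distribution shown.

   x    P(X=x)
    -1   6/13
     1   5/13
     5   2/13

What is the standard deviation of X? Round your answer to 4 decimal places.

2.0526

E[X] = 9/13, E[X²] = 61/13
Var(X) = E[X²] − (E[X])² = 61/13 − 81/169 = 712/169
SD(X) = √(712/169) ≈ 2.0526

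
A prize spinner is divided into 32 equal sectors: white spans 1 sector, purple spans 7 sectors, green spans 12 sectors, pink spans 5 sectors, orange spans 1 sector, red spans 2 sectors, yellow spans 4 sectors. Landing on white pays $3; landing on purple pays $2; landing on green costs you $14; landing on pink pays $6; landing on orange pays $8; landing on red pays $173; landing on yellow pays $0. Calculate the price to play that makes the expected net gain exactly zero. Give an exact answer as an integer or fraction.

E[payout] = (1/32)·3 + (7/32)·2 + (12/32)·(-14) + (5/32)·6 + (1/32)·8 + (2/32)·173 + (4/32)·0 = 233/32
Fair fee = E[payout] = 233/32

233/32 dollars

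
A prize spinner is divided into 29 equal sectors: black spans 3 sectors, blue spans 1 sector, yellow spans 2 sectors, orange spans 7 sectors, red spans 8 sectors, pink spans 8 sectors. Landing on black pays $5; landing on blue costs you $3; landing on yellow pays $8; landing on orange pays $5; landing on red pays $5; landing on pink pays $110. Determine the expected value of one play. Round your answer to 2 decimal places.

E[payout] = (3/29)·5 + (1/29)·(-3) + (2/29)·8 + (7/29)·5 + (8/29)·5 + (8/29)·110 = 983/29
≈ $33.90

$33.90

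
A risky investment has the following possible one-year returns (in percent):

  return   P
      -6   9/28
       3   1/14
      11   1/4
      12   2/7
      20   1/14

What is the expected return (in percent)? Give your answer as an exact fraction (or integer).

165/28

E[X] = (9/28)·(-6) + (1/14)·3 + (1/4)·11 + (2/7)·12 + (1/14)·20
     = 165/28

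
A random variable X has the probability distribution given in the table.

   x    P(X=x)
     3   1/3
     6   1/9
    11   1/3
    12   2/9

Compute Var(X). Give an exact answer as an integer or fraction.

E[X] = (1/3)·3 + (1/9)·6 + (1/3)·11 + (2/9)·12 = 8
E[X²] = (1/3)·9 + (1/9)·36 + (1/3)·121 + (2/9)·144 = 238/3
Var(X) = 238/3 − (8)² = 46/3

46/3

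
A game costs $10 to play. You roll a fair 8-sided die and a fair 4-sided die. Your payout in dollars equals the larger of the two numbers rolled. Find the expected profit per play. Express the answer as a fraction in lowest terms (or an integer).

Distribution of the larger of the two numbers rolled: 1 w.p. 1/32, 2 w.p. 3/32, 3 w.p. 5/32, 4 w.p. 7/32, 5 w.p. 1/8, 6 w.p. 1/8, …
E[payout] = (1/32)·1 + (3/32)·2 + (5/32)·3 + (7/32)·4 + (1/8)·5 + (1/8)·6 + (1/8)·7 + (1/8)·8 = 77/16
Expected profit = 77/16 − 10 = -83/16

-83/16 dollars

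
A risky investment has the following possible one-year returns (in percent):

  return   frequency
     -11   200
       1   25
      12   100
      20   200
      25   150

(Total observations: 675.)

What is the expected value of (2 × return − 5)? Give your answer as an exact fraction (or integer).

407/27

Total = 675, so P(return=-11) = 200/675, etc.
E[2x-5] = (8/27)·(-27) + (1/27)·(-3) + (4/27)·19 + (8/27)·35 + (2/9)·45
     = 407/27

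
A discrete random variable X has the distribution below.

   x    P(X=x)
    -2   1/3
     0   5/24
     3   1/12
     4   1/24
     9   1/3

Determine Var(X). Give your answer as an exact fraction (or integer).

E[X] = (1/3)·(-2) + (5/24)·0 + (1/12)·3 + (1/24)·4 + (1/3)·9 = 11/4
E[X²] = (1/3)·4 + (5/24)·0 + (1/12)·9 + (1/24)·16 + (1/3)·81 = 119/4
Var(X) = 119/4 − (11/4)² = 355/16

355/16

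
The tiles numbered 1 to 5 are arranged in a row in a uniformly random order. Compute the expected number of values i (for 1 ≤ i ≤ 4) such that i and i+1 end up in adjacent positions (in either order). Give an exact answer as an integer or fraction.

For each i ∈ {1,…,4}, let Xᵢ = 1 if i and i+1 are adjacent. P(Xᵢ=1) = 2·(5−1)!/5! = 2/5.
By linearity, E[ΣXᵢ] = (4)·(2/5) = 8/5.

8/5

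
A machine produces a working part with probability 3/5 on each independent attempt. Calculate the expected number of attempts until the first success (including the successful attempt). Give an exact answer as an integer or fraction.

For a geometric distribution, E[trials] = 1/p = 1/(3/5) = 5/3.

5/3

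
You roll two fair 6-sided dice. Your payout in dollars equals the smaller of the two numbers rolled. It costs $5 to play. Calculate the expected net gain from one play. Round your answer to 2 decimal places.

Distribution of the smaller of the two numbers rolled: 1 w.p. 11/36, 2 w.p. 1/4, 3 w.p. 7/36, 4 w.p. 5/36, 5 w.p. 1/12, 6 w.p. 1/36
E[payout] = (11/36)·1 + (1/4)·2 + (7/36)·3 + (5/36)·4 + (1/12)·5 + (1/36)·6 = 91/36
Expected profit = 91/36 − 5 = -89/36 ≈ -$2.47

-$2.47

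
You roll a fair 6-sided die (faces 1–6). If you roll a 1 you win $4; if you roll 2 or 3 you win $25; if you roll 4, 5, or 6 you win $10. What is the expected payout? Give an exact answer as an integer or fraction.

$14

E[payout] = (1/6)·4 + (1/2)·10 + (1/3)·25 = 14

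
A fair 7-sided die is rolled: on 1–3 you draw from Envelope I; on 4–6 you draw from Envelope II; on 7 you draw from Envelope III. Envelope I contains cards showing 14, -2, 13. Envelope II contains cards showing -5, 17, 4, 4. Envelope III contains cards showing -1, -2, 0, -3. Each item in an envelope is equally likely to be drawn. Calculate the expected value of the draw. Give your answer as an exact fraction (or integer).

E[X | Envelope I] = (14 − 2 + 13)/3 = 25/3
E[X | Envelope II] = (-5 + 17 + 4 + 4)/4 = 5
E[X | Envelope III] = (-1 − 2 + 0 − 3)/4 = -3/2
E[X] = (3/7)·25/3 + (3/7)·5 + (1/7)·(-3/2) = 11/2

11/2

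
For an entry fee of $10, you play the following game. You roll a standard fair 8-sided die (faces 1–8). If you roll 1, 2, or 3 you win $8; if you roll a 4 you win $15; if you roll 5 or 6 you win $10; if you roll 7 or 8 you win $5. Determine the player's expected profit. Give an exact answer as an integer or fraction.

E[payout] = (1/4)·5 + (3/8)·8 + (1/4)·10 + (1/8)·15 = 69/8
Expected profit = 69/8 − 10 = -11/8

-11/8 dollars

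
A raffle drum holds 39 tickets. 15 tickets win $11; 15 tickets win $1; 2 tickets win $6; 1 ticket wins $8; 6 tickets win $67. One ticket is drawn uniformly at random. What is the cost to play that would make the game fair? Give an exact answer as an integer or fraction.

E[payout] = (15/39)·11 + (15/39)·1 + (2/39)·6 + (1/39)·8 + (6/39)·67 = 602/39
Fair fee = E[payout] = 602/39

602/39 dollars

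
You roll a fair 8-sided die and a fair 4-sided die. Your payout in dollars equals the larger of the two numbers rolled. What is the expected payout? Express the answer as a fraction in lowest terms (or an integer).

77/16 dollars

Distribution of the larger of the two numbers rolled: 1 w.p. 1/32, 2 w.p. 3/32, 3 w.p. 5/32, 4 w.p. 7/32, 5 w.p. 1/8, 6 w.p. 1/8, …
E[payout] = (1/32)·1 + (3/32)·2 + (5/32)·3 + (7/32)·4 + (1/8)·5 + (1/8)·6 + (1/8)·7 + (1/8)·8 = 77/16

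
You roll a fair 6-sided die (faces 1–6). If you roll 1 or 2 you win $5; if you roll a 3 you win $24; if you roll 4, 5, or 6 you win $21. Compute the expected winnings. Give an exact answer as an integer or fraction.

97/6 dollars

E[payout] = (1/3)·5 + (1/2)·21 + (1/6)·24 = 97/6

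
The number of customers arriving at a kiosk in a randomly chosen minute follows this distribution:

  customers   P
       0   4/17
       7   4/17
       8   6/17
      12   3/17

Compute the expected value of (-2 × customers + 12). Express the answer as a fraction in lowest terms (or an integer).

E[-2x+12] = (4/17)·12 + (4/17)·(-2) + (6/17)·(-4) + (3/17)·(-12)
     = -20/17

-20/17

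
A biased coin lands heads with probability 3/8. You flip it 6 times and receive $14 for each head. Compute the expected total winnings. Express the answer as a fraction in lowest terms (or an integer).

E[#heads] = 6·3/8 = 9/4 (linearity over flips).
E[winnings] = 14·9/4 = 63/2.

63/2 dollars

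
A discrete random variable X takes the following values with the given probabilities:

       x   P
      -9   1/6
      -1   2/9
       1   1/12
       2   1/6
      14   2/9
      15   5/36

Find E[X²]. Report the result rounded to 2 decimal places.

E[X²] = (1/6)·81 + (2/9)·1 + (1/12)·1 + (1/6)·4 + (2/9)·196 + (5/36)·225
     = 1607/18 ≈ 89.28

89.28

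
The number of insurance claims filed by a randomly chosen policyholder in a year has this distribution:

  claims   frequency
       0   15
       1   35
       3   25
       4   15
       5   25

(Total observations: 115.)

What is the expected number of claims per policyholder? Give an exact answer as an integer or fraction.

59/23

Total = 115, so P(claims=0) = 15/115, etc.
E[X] = (3/23)·0 + (7/23)·1 + (5/23)·3 + (3/23)·4 + (5/23)·5
     = 59/23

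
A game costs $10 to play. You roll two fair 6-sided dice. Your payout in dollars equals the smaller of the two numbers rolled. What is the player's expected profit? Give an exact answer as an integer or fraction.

-269/36 dollars

Distribution of the smaller of the two numbers rolled: 1 w.p. 11/36, 2 w.p. 1/4, 3 w.p. 7/36, 4 w.p. 5/36, 5 w.p. 1/12, 6 w.p. 1/36
E[payout] = (11/36)·1 + (1/4)·2 + (7/36)·3 + (5/36)·4 + (1/12)·5 + (1/36)·6 = 91/36
Expected profit = 91/36 − 10 = -269/36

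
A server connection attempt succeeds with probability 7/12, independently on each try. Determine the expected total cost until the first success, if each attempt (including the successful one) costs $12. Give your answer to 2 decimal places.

E[#attempts] = 1/p = 12/7; E[cost] = 12·12/7 = 144/7.
≈ 20.57

$20.57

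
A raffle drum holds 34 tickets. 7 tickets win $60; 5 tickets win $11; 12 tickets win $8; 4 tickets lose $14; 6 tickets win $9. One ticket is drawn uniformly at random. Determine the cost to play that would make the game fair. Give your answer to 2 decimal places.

E[payout] = (7/34)·60 + (5/34)·11 + (12/34)·8 + (4/34)·(-14) + (6/34)·9 = 569/34
Fair fee = E[payout] = 569/34 ≈ $16.74

$16.74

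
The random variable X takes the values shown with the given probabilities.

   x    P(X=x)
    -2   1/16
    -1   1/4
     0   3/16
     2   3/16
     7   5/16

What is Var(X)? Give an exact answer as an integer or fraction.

3015/256

E[X] = (1/16)·(-2) + (1/4)·(-1) + (3/16)·0 + (3/16)·2 + (5/16)·7 = 35/16
E[X²] = (1/16)·4 + (1/4)·1 + (3/16)·0 + (3/16)·4 + (5/16)·49 = 265/16
Var(X) = 265/16 − (35/16)² = 3015/256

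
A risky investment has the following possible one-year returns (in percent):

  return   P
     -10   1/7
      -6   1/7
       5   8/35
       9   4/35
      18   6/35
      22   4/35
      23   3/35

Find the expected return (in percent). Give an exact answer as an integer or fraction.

261/35

E[X] = (1/7)·(-10) + (1/7)·(-6) + (8/35)·5 + (4/35)·9 + (6/35)·18 + (4/35)·22 + (3/35)·23
     = 261/35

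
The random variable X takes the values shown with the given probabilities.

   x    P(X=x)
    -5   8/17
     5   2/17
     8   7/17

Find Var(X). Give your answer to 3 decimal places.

E[X] = (8/17)·(-5) + (2/17)·5 + (7/17)·8 = 26/17
E[X²] = (8/17)·25 + (2/17)·25 + (7/17)·64 = 698/17
Var(X) = 698/17 − (26/17)² = 11190/289 ≈ 38.720

38.720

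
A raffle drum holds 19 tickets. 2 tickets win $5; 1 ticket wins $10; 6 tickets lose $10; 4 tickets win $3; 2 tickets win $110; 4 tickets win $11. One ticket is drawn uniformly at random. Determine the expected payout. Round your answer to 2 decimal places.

E[payout] = (2/19)·5 + (1/19)·10 + (6/19)·(-10) + (4/19)·3 + (2/19)·110 + (4/19)·11 = 236/19
≈ $12.42

$12.42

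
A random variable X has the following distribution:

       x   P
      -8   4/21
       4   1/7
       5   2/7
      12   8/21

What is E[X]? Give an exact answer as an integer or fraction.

106/21

E[X] = (4/21)·(-8) + (1/7)·4 + (2/7)·5 + (8/21)·12
     = 106/21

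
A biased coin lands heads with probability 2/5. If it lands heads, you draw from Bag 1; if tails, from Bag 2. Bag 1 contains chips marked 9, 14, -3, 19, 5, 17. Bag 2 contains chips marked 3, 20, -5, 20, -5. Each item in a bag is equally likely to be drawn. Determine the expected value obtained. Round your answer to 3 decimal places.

E[X | Bag 1] = (9 + 14 − 3 + 19 + 5 + 17)/6 = 61/6
E[X | Bag 2] = (3 + 20 − 5 + 20 − 5)/5 = 33/5
E[X] = (2/5)·61/6 + (3/5)·33/5 = 602/75 ≈ 8.027

8.027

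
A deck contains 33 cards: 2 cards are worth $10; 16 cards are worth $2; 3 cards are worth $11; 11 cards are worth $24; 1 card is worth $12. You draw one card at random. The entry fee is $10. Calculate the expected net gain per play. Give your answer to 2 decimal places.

$0.94

E[payout] = (2/33)·10 + (16/33)·2 + (3/33)·11 + (11/33)·24 + (1/33)·12 = 361/33
Expected profit = 361/33 − 10 = 31/33 ≈ $0.94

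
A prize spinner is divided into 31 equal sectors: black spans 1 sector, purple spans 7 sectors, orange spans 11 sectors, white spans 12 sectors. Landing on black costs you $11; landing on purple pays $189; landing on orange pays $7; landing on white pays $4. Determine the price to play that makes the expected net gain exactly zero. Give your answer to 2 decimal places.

$46.35

E[payout] = (1/31)·(-11) + (7/31)·189 + (11/31)·7 + (12/31)·4 = 1437/31
Fair fee = E[payout] = 1437/31 ≈ $46.35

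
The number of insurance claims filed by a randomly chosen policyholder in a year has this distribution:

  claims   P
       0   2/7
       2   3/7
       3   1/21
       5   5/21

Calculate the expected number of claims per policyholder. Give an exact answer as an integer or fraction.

E[X] = (2/7)·0 + (3/7)·2 + (1/21)·3 + (5/21)·5
     = 46/21

46/21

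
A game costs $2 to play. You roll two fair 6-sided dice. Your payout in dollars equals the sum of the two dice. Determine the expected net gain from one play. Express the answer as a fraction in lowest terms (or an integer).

$5

Distribution of the sum of the two dice: 2 w.p. 1/36, 3 w.p. 1/18, 4 w.p. 1/12, 5 w.p. 1/9, 6 w.p. 5/36, 7 w.p. 1/6, …
E[payout] = (1/36)·2 + (1/18)·3 + (1/12)·4 + (1/9)·5 + (5/36)·6 + (1/6)·7 + (5/36)·8 + (1/9)·9 + (1/12)·10 + (1/18)·11 + (1/36)·12 = 7
Expected profit = 7 − 2 = 5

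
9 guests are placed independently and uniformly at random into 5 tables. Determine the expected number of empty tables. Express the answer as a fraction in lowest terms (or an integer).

Let Xⱼ=1 if table j is empty. P(Xⱼ=1) = ((5-1)/5)^9 = 262144/1953125.
By linearity, E[#empty] = 5·262144/1953125 = 262144/390625.

262144/390625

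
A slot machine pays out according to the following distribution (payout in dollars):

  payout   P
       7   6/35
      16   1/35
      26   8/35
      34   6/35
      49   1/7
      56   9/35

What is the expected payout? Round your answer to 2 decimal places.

$34.83

E[X] = (6/35)·7 + (1/35)·16 + (8/35)·26 + (6/35)·34 + (1/7)·49 + (9/35)·56
     = 1219/35 ≈ 34.83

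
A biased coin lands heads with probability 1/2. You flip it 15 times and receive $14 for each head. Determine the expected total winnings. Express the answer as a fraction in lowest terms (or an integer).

$105

E[#heads] = 15·1/2 = 15/2 (linearity over flips).
E[winnings] = 14·15/2 = 105.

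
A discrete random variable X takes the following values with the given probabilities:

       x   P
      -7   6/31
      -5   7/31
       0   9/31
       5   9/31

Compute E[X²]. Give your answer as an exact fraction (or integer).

E[X²] = (6/31)·49 + (7/31)·25 + (9/31)·0 + (9/31)·25
     = 694/31

694/31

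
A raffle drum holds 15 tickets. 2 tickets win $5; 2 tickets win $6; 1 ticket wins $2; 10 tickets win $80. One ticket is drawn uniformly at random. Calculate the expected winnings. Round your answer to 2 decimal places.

$54.93

E[payout] = (2/15)·5 + (2/15)·6 + (1/15)·2 + (10/15)·80 = 824/15
≈ $54.93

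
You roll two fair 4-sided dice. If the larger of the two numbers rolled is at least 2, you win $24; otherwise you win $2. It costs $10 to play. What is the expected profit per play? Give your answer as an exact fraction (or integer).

101/8 dollars

E[payout] = (1/16)·2 + (15/16)·24 = 181/8
Expected profit = 181/8 − 10 = 101/8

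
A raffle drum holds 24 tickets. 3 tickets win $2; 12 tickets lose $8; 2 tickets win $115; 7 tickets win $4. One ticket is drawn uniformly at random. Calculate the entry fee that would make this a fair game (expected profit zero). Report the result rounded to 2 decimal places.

$7.00

E[payout] = (3/24)·2 + (12/24)·(-8) + (2/24)·115 + (7/24)·4 = 7
Fair fee = E[payout] = 7 ≈ $7.00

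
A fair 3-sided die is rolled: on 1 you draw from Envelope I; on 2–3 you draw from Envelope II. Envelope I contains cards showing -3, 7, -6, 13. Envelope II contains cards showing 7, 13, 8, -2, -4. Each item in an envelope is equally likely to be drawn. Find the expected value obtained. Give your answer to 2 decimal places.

E[X | Envelope I] = (-3 + 7 − 6 + 13)/4 = 11/4
E[X | Envelope II] = (7 + 13 + 8 − 2 − 4)/5 = 22/5
E[X] = (1/3)·11/4 + (2/3)·22/5 = 77/20 ≈ 3.85

3.85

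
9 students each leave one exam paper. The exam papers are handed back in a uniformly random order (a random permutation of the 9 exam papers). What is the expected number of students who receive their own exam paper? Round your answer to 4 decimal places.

Let Xᵢ = 1 if person i gets their own exam paper. For each i, P(Xᵢ=1) = 1/9.
By linearity of expectation, E[X₁+…+X_9] = 9·(1/9) = 1.
≈ 1.0000

1.0000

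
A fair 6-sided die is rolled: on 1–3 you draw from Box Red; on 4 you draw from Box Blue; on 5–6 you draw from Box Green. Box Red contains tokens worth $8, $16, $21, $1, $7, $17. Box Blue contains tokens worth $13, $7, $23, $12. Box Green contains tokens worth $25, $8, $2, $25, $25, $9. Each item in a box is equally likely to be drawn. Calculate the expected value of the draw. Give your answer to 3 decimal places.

E[X | Box Red] = (8 + 16 + 21 + 1 + 7 + 17)/6 = 35/3
E[X | Box Blue] = (13 + 7 + 23 + 12)/4 = 55/4
E[X | Box Green] = (25 + 8 + 2 + 25 + 25 + 9)/6 = 47/3
E[X] = (1/2)·35/3 + (1/6)·55/4 + (1/3)·47/3 = 961/72 ≈ 13.347

$13.347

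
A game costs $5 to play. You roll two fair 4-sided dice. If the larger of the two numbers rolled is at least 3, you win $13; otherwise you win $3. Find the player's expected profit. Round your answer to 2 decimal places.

$5.50

E[payout] = (1/4)·3 + (3/4)·13 = 21/2
Expected profit = 21/2 − 5 = 11/2 ≈ $5.50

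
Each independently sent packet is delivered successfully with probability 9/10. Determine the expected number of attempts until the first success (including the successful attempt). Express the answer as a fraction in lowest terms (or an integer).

For a geometric distribution, E[trials] = 1/p = 1/(9/10) = 10/9.

10/9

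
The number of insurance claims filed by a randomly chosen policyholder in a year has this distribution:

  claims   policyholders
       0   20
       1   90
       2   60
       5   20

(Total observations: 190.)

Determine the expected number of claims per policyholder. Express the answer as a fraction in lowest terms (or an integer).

Total = 190, so P(claims=0) = 20/190, etc.
E[X] = (2/19)·0 + (9/19)·1 + (6/19)·2 + (2/19)·5
     = 31/19

31/19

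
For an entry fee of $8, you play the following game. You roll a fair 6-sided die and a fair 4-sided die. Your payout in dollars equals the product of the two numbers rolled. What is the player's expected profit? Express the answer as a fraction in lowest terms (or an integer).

Distribution of the product of the two numbers rolled: 1 w.p. 1/24, 2 w.p. 1/12, 3 w.p. 1/12, 4 w.p. 1/8, 5 w.p. 1/24, 6 w.p. 1/8, …
E[payout] = (1/24)·1 + (1/12)·2 + (1/12)·3 + (1/8)·4 + (1/24)·5 + (1/8)·6 + (1/12)·8 + (1/24)·9 + (1/24)·10 + (1/8)·12 + (1/24)·15 + (1/24)·16 + (1/24)·18 + (1/24)·20 + (1/24)·24 = 35/4
Expected profit = 35/4 − 8 = 3/4

3/4 dollars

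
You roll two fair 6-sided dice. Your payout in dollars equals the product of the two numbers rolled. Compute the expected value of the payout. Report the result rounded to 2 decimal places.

$12.25

Distribution of the product of the two numbers rolled: 1 w.p. 1/36, 2 w.p. 1/18, 3 w.p. 1/18, 4 w.p. 1/12, 5 w.p. 1/18, 6 w.p. 1/9, …
E[payout] = (1/36)·1 + (1/18)·2 + (1/18)·3 + (1/12)·4 + (1/18)·5 + (1/9)·6 + (1/18)·8 + (1/36)·9 + (1/18)·10 + (1/9)·12 + (1/18)·15 + (1/36)·16 + (1/18)·18 + (1/18)·20 + (1/18)·24 + (1/36)·25 + (1/18)·30 + (1/36)·36 = 49/4
≈ $12.25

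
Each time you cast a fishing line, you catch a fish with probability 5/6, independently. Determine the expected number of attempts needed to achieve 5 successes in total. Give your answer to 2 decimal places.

By linearity (sum of 5 independent geometric waits), E[trials] = 5/p = 5/(5/6) = 6.
≈ 6.00

6.00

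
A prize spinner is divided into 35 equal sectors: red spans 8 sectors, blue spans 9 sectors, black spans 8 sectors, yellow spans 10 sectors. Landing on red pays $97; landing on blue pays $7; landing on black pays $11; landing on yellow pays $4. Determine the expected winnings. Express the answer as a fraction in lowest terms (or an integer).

967/35 dollars

E[payout] = (8/35)·97 + (9/35)·7 + (8/35)·11 + (10/35)·4 = 967/35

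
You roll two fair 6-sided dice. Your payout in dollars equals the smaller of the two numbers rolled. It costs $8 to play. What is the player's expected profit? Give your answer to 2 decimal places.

-$5.47

Distribution of the smaller of the two numbers rolled: 1 w.p. 11/36, 2 w.p. 1/4, 3 w.p. 7/36, 4 w.p. 5/36, 5 w.p. 1/12, 6 w.p. 1/36
E[payout] = (11/36)·1 + (1/4)·2 + (7/36)·3 + (5/36)·4 + (1/12)·5 + (1/36)·6 = 91/36
Expected profit = 91/36 − 8 = -197/36 ≈ -$5.47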